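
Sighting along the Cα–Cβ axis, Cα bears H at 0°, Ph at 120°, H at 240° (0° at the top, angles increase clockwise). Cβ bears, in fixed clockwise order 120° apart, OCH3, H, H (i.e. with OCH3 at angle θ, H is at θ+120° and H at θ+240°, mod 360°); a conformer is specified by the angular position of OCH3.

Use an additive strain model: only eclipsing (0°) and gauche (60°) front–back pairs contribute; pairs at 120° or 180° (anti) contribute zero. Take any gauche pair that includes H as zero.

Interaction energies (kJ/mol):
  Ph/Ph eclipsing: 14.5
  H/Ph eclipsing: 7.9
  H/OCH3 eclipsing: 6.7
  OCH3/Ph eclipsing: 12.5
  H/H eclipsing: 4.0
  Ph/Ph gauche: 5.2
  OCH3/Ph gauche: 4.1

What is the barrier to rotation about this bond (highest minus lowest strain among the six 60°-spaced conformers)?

OCH3 at 0° (eclipsed): H(0°)/OCH3(0°) eclipsed 6.7; Ph(120°)/H(120°) eclipsed 7.9; H(240°)/H(240°) eclipsed 4.0 → 18.6 kJ/mol.
OCH3 at 60° (staggered): Ph(120°)/OCH3(60°) gauche 4.1 → 4.1 kJ/mol.
OCH3 at 120° (eclipsed): H(0°)/H(0°) eclipsed 4.0; Ph(120°)/OCH3(120°) eclipsed 12.5; H(240°)/H(240°) eclipsed 4.0 → 20.5 kJ/mol.
OCH3 at 180° (staggered): Ph(120°)/OCH3(180°) gauche 4.1 → 4.1 kJ/mol.
OCH3 at 240° (eclipsed): H(0°)/H(0°) eclipsed 4.0; Ph(120°)/H(120°) eclipsed 7.9; H(240°)/OCH3(240°) eclipsed 6.7 → 18.6 kJ/mol.
OCH3 at 300° (staggered): no non-H gauche contacts → 0.0 kJ/mol.
Max at 120° (20.5 kJ/mol), min at 300° (0.0 kJ/mol); barrier = 20.5 kJ/mol.

20.5 kJ/mol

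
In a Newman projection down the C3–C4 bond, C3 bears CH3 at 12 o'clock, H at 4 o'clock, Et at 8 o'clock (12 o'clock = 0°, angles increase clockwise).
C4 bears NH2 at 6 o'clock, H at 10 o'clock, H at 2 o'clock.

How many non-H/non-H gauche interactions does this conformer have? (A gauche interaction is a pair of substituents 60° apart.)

Non-H gauche pairs: Et(240°)/NH2(180°) — 1 interaction.

1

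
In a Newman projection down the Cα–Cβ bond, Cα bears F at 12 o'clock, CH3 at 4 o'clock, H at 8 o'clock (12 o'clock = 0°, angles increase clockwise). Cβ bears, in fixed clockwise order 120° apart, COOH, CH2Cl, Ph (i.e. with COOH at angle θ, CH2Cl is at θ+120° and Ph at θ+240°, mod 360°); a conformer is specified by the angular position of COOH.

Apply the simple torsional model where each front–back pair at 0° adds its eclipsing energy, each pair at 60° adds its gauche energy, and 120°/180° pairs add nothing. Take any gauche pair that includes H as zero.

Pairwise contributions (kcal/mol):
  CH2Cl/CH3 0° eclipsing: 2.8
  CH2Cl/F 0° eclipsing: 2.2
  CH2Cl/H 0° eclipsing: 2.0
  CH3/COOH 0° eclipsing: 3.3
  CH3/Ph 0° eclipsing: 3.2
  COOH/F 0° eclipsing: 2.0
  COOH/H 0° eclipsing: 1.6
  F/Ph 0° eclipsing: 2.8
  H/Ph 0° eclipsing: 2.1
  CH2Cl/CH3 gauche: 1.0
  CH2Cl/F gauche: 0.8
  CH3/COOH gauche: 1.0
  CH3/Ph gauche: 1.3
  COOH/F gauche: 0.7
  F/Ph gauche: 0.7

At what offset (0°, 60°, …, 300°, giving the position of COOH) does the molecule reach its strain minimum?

60°

COOH at 0° is eclipsed. F at 0° is eclipsed with COOH at 0° (2.0); CH3 at 120° is eclipsed with CH2Cl at 120° (2.8); H at 240° is eclipsed with Ph at 240° (2.1). Total 6.9 kcal/mol.
COOH at 60° is staggered. F at 0° is gauche with COOH at 60° (0.7); F at 0° is gauche with Ph at 300° (0.7); CH3 at 120° is gauche with COOH at 60° (1.0); CH3 at 120° is gauche with CH2Cl at 180° (1.0). Total 3.4 kcal/mol.
COOH at 120° is eclipsed. F at 0° is eclipsed with Ph at 0° (2.8); CH3 at 120° is eclipsed with COOH at 120° (3.3); H at 240° is eclipsed with CH2Cl at 240° (2.0). Total 8.1 kcal/mol.
COOH at 180° is staggered. F at 0° is gauche with CH2Cl at 300° (0.8); F at 0° is gauche with Ph at 60° (0.7); CH3 at 120° is gauche with COOH at 180° (1.0); CH3 at 120° is gauche with Ph at 60° (1.3). Total 3.8 kcal/mol.
COOH at 240° is eclipsed. F at 0° is eclipsed with CH2Cl at 0° (2.2); CH3 at 120° is eclipsed with Ph at 120° (3.2); H at 240° is eclipsed with COOH at 240° (1.6). Total 7.0 kcal/mol.
COOH at 300° is staggered. F at 0° is gauche with COOH at 300° (0.7); F at 0° is gauche with CH2Cl at 60° (0.8); CH3 at 120° is gauche with CH2Cl at 60° (1.0); CH3 at 120° is gauche with Ph at 180° (1.3). Total 3.8 kcal/mol.
The minimum (3.4 kcal/mol) occurs with COOH at 60°.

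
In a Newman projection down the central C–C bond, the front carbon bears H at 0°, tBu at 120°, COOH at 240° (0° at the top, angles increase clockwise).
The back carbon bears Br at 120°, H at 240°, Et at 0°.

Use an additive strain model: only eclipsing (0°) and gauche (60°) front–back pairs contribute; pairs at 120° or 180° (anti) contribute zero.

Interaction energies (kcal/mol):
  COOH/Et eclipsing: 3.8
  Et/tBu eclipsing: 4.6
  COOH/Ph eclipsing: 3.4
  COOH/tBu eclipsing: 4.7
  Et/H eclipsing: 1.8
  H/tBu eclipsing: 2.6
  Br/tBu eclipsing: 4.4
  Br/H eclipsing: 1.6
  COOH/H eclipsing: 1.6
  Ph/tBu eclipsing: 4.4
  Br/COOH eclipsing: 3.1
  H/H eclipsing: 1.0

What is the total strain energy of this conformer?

This conformer (eclipsed): H(0°)/Et(0°) eclipsed 1.8; tBu(120°)/Br(120°) eclipsed 4.4; COOH(240°)/H(240°) eclipsed 1.6 → 7.8 kcal/mol.

7.8 kcal/mol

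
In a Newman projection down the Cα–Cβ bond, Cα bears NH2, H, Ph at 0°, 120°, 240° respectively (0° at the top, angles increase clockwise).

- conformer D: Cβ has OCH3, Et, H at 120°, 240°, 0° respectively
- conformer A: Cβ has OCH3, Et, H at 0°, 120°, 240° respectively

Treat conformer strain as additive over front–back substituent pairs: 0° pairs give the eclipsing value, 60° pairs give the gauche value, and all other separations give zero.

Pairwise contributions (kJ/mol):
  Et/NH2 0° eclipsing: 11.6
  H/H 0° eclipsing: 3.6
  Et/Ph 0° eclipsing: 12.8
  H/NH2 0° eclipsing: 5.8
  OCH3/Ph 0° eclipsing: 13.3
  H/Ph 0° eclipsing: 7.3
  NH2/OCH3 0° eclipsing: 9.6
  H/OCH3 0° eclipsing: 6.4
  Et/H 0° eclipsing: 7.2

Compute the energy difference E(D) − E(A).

D is eclipsed. NH2 at 0° is eclipsed with H at 0° (5.8); H at 120° is eclipsed with OCH3 at 120° (6.4); Ph at 240° is eclipsed with Et at 240° (12.8). Total 25.0 kJ/mol.
A is eclipsed. NH2 at 0° is eclipsed with OCH3 at 0° (9.6); H at 120° is eclipsed with Et at 120° (7.2); Ph at 240° is eclipsed with H at 240° (7.3). Total 24.1 kJ/mol.
E(D) − E(A) = 25.0 − 24.1 = +0.9 kJ/mol.

+0.9 kJ/mol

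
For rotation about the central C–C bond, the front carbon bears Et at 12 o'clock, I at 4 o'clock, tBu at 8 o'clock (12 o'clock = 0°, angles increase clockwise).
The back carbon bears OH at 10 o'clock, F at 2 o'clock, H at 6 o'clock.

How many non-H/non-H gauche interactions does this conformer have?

Non-H gauche pairs: Et(0°)/OH(300°); Et(0°)/F(60°); I(120°)/F(60°); tBu(240°)/OH(300°) — 4 interactions.

4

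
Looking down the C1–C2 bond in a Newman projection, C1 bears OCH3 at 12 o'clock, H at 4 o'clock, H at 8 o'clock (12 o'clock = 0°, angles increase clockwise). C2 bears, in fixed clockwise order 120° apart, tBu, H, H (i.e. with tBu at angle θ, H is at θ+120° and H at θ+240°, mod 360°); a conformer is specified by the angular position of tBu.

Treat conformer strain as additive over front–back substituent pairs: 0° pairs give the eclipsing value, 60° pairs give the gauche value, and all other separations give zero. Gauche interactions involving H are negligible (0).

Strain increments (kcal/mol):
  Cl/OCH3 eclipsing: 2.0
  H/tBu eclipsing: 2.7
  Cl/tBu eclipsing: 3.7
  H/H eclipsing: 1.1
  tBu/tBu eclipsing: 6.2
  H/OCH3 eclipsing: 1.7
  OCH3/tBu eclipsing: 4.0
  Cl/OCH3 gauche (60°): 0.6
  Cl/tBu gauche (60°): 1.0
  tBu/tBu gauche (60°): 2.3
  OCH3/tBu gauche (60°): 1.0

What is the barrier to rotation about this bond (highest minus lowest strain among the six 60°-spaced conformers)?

tBu at 0° (eclipsed): OCH3(0°)/tBu(0°) eclipsed 4.0; H(120°)/H(120°) eclipsed 1.1; H(240°)/H(240°) eclipsed 1.1 → 6.2 kcal/mol.
tBu at 60° (staggered): OCH3(0°)/tBu(60°) gauche 1.0 → 1.0 kcal/mol.
tBu at 120° (eclipsed): OCH3(0°)/H(0°) eclipsed 1.7; H(120°)/tBu(120°) eclipsed 2.7; H(240°)/H(240°) eclipsed 1.1 → 5.5 kcal/mol.
tBu at 180° (staggered): no non-H gauche contacts → 0.0 kcal/mol.
tBu at 240° (eclipsed): OCH3(0°)/H(0°) eclipsed 1.7; H(120°)/H(120°) eclipsed 1.1; H(240°)/tBu(240°) eclipsed 2.7 → 5.5 kcal/mol.
tBu at 300° (staggered): OCH3(0°)/tBu(300°) gauche 1.0 → 1.0 kcal/mol.
Max at 0° (6.2 kcal/mol), min at 180° (0.0 kcal/mol); barrier = 6.2 kcal/mol.

6.2 kcal/mol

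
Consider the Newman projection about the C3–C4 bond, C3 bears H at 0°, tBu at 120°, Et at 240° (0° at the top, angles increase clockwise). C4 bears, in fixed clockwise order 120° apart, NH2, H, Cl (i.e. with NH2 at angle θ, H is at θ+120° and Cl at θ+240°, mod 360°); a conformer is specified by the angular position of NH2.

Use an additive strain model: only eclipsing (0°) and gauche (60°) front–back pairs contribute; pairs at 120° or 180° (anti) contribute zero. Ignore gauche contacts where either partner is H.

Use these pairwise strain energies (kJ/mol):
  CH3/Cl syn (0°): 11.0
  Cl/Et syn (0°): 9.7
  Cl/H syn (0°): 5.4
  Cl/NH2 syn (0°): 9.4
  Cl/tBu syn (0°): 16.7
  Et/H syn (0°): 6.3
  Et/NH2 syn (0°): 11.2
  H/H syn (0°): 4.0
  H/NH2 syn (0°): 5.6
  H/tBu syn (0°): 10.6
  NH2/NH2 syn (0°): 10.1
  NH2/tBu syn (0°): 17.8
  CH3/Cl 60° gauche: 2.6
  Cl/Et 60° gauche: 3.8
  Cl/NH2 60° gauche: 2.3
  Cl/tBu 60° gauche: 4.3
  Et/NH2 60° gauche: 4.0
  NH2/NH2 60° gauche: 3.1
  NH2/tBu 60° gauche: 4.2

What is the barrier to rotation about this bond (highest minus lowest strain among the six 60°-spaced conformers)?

NH2 at 0° is eclipsed. H at 0° is eclipsed with NH2 at 0° (5.6); tBu at 120° is eclipsed with H at 120° (10.6); Et at 240° is eclipsed with Cl at 240° (9.7). Total 25.9 kJ/mol.
NH2 at 60° is staggered. tBu at 120° is gauche with NH2 at 60° (4.2); Et at 240° is gauche with Cl at 300° (3.8). Total 8.0 kJ/mol.
NH2 at 120° is eclipsed. H at 0° is eclipsed with Cl at 0° (5.4); tBu at 120° is eclipsed with NH2 at 120° (17.8); Et at 240° is eclipsed with H at 240° (6.3). Total 29.5 kJ/mol.
NH2 at 180° is staggered. tBu at 120° is gauche with NH2 at 180° (4.2); tBu at 120° is gauche with Cl at 60° (4.3); Et at 240° is gauche with NH2 at 180° (4.0). Total 12.5 kJ/mol.
NH2 at 240° is eclipsed. H at 0° is eclipsed with H at 0° (4.0); tBu at 120° is eclipsed with Cl at 120° (16.7); Et at 240° is eclipsed with NH2 at 240° (11.2). Total 31.9 kJ/mol.
NH2 at 300° is staggered. tBu at 120° is gauche with Cl at 180° (4.3); Et at 240° is gauche with NH2 at 300° (4.0); Et at 240° is gauche with Cl at 180° (3.8). Total 12.1 kJ/mol.
Max at 240° (31.9 kJ/mol), min at 60° (8.0 kJ/mol); barrier = 23.9 kJ/mol.

23.9 kJ/mol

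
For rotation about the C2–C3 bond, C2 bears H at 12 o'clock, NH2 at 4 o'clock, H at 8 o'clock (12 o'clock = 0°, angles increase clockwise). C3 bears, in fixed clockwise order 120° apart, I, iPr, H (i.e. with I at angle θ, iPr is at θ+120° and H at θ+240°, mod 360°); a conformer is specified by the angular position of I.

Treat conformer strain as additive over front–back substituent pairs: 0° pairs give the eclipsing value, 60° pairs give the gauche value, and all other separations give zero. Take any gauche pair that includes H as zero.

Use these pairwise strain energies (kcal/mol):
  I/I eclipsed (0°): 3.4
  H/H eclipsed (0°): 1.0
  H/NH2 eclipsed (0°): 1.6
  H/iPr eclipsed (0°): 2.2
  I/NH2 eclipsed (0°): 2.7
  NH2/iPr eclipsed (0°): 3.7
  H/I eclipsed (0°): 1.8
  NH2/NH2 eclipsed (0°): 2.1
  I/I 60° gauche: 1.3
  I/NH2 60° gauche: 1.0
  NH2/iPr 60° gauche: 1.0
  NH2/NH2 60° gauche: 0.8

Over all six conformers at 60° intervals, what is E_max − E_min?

5.5 kcal/mol

I at 0° (eclipsed): H(0°)/I(0°) eclipsed 1.8; NH2(120°)/iPr(120°) eclipsed 3.7; H(240°)/H(240°) eclipsed 1.0 → 6.5 kcal/mol.
I at 60° (staggered): NH2(120°)/I(60°) gauche 1.0; NH2(120°)/iPr(180°) gauche 1.0 → 2.0 kcal/mol.
I at 120° (eclipsed): H(0°)/H(0°) eclipsed 1.0; NH2(120°)/I(120°) eclipsed 2.7; H(240°)/iPr(240°) eclipsed 2.2 → 5.9 kcal/mol.
I at 180° (staggered): NH2(120°)/I(180°) gauche 1.0 → 1.0 kcal/mol.
I at 240° (eclipsed): H(0°)/iPr(0°) eclipsed 2.2; NH2(120°)/H(120°) eclipsed 1.6; H(240°)/I(240°) eclipsed 1.8 → 5.6 kcal/mol.
I at 300° (staggered): NH2(120°)/iPr(60°) gauche 1.0 → 1.0 kcal/mol.
Max at 0° (6.5 kcal/mol), min at 180° (1.0 kcal/mol); barrier = 5.5 kcal/mol.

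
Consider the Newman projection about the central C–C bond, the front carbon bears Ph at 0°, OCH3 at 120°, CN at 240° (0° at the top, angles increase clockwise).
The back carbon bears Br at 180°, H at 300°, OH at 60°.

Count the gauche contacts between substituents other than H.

4

Non-H gauche pairs: Ph(0°)/OH(60°); OCH3(120°)/Br(180°); OCH3(120°)/OH(60°); CN(240°)/Br(180°) — 4 interactions.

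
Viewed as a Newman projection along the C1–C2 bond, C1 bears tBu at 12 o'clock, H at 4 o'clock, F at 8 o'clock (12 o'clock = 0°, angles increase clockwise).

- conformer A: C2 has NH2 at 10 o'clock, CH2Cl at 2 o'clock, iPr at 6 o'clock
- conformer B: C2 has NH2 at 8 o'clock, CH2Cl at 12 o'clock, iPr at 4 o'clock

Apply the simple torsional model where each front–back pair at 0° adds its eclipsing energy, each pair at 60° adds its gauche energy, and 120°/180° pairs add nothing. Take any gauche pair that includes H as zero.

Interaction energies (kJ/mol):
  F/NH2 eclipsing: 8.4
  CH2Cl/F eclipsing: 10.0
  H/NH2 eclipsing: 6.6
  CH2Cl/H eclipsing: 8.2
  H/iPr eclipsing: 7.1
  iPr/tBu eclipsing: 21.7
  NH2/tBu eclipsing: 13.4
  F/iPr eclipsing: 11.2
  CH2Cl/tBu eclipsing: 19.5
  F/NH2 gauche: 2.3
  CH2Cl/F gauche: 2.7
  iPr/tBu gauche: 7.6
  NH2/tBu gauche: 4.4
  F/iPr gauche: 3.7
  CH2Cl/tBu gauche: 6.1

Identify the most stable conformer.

A (staggered): tBu–NH2 gauche, tBu–CH2Cl gauche, F–NH2 gauche, F–iPr gauche; 4.4 + 6.1 + 2.3 + 3.7 = 16.5 kJ/mol.
B (eclipsed): tBu–CH2Cl eclipsed, H–iPr eclipsed, F–NH2 eclipsed; 19.5 + 7.1 + 8.4 = 35.0 kJ/mol.
A has the lowest total (16.5 kJ/mol).

A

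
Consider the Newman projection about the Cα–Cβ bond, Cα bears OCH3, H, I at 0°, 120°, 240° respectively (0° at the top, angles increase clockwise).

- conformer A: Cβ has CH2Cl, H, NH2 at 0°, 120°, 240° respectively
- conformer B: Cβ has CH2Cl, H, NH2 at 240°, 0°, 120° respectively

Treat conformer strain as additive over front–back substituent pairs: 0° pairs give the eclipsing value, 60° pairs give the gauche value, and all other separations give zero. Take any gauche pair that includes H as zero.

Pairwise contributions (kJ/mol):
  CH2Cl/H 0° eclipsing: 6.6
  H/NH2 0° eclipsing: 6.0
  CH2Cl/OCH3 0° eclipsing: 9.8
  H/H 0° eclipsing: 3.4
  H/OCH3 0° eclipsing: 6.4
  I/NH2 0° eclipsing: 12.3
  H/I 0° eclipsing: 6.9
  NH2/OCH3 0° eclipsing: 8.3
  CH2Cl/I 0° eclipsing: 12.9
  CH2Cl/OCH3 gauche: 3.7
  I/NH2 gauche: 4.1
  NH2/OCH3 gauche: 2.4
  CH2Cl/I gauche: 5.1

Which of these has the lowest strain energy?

B

A (eclipsed): OCH3(0°)/CH2Cl(0°) eclipsed 9.8; H(120°)/H(120°) eclipsed 3.4; I(240°)/NH2(240°) eclipsed 12.3 → 25.5 kJ/mol.
B (eclipsed): OCH3(0°)/H(0°) eclipsed 6.4; H(120°)/NH2(120°) eclipsed 6.0; I(240°)/CH2Cl(240°) eclipsed 12.9 → 25.3 kJ/mol.
B has the lowest total (25.3 kJ/mol).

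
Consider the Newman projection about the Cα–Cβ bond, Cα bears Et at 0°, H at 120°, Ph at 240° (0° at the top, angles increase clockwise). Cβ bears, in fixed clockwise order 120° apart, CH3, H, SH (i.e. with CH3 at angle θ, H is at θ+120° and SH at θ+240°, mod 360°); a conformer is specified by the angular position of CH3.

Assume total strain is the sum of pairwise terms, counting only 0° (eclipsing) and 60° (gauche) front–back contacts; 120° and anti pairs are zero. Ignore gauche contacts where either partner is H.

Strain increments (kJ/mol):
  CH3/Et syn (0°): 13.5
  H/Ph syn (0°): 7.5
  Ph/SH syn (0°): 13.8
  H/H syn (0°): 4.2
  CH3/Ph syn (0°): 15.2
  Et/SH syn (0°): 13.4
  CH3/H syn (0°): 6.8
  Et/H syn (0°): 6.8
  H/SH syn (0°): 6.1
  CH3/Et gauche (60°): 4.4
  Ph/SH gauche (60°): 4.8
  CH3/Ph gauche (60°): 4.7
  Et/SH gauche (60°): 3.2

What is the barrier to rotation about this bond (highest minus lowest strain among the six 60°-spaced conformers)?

23.6 kJ/mol

CH3 at 0° (eclipsed): Et(0°)/CH3(0°) eclipsed 13.5; H(120°)/H(120°) eclipsed 4.2; Ph(240°)/SH(240°) eclipsed 13.8 → 31.5 kJ/mol.
CH3 at 60° (staggered): Et(0°)/CH3(60°) gauche 4.4; Et(0°)/SH(300°) gauche 3.2; Ph(240°)/SH(300°) gauche 4.8 → 12.4 kJ/mol.
CH3 at 120° (eclipsed): Et(0°)/SH(0°) eclipsed 13.4; H(120°)/CH3(120°) eclipsed 6.8; Ph(240°)/H(240°) eclipsed 7.5 → 27.7 kJ/mol.
CH3 at 180° (staggered): Et(0°)/SH(60°) gauche 3.2; Ph(240°)/CH3(180°) gauche 4.7 → 7.9 kJ/mol.
CH3 at 240° (eclipsed): Et(0°)/H(0°) eclipsed 6.8; H(120°)/SH(120°) eclipsed 6.1; Ph(240°)/CH3(240°) eclipsed 15.2 → 28.1 kJ/mol.
CH3 at 300° (staggered): Et(0°)/CH3(300°) gauche 4.4; Ph(240°)/CH3(300°) gauche 4.7; Ph(240°)/SH(180°) gauche 4.8 → 13.9 kJ/mol.
Max at 0° (31.5 kJ/mol), min at 180° (7.9 kJ/mol); barrier = 23.6 kJ/mol.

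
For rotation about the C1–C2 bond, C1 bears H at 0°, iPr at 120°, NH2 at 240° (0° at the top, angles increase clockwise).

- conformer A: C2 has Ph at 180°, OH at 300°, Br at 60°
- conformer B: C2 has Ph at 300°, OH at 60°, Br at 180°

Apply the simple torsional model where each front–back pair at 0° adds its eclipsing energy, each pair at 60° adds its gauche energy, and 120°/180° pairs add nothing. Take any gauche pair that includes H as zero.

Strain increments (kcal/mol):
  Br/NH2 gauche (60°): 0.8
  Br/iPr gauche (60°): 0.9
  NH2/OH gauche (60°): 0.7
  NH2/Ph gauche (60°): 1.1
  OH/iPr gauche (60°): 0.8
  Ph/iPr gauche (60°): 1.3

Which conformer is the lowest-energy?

B

A (staggered): iPr–Ph gauche, iPr–Br gauche, NH2–Ph gauche, NH2–OH gauche; 1.3 + 0.9 + 1.1 + 0.7 = 4.0 kcal/mol.
B (staggered): iPr–OH gauche, iPr–Br gauche, NH2–Ph gauche, NH2–Br gauche; 0.8 + 0.9 + 1.1 + 0.8 = 3.6 kcal/mol.
B has the lowest total (3.6 kcal/mol).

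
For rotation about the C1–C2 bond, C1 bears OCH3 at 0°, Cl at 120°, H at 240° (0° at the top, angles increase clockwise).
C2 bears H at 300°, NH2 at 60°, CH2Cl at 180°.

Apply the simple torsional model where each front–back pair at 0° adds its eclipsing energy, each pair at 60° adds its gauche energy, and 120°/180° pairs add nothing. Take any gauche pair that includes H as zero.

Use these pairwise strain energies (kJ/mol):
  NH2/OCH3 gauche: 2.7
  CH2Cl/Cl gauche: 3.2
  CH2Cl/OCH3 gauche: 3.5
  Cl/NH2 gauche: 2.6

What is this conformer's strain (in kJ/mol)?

8.5 kJ/mol

This conformer is staggered. OCH3 at 0° is gauche with NH2 at 60° (2.7); Cl at 120° is gauche with NH2 at 60° (2.6); Cl at 120° is gauche with CH2Cl at 180° (3.2). Total 8.5 kJ/mol.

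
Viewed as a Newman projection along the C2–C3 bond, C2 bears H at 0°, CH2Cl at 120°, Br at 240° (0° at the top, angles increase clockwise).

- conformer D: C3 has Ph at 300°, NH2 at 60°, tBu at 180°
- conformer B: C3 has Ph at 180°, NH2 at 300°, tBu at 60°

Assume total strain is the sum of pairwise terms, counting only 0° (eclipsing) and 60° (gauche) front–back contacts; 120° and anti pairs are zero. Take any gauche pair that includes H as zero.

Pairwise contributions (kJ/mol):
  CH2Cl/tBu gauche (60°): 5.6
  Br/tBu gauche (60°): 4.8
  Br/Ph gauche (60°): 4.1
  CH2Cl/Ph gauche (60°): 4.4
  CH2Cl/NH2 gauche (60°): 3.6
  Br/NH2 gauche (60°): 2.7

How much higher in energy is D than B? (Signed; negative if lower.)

+1.3 kJ/mol

D (staggered): CH2Cl–NH2 gauche, CH2Cl–tBu gauche, Br–Ph gauche, Br–tBu gauche; 3.6 + 5.6 + 4.1 + 4.8 = 18.1 kJ/mol.
B (staggered): CH2Cl–Ph gauche, CH2Cl–tBu gauche, Br–Ph gauche, Br–NH2 gauche; 4.4 + 5.6 + 4.1 + 2.7 = 16.8 kJ/mol.
E(D) − E(B) = 18.1 − 16.8 = +1.3 kJ/mol.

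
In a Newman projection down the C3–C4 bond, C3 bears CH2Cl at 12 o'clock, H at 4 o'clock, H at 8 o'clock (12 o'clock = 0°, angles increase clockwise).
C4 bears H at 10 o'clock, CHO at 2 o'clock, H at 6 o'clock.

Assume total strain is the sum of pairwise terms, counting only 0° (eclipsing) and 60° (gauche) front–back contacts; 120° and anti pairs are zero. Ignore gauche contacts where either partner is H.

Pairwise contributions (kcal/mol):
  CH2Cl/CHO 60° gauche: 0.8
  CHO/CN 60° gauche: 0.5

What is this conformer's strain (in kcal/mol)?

0.8 kcal/mol

This conformer (staggered): CH2Cl(0°)/CHO(60°) gauche 0.8 → 0.8 kcal/mol.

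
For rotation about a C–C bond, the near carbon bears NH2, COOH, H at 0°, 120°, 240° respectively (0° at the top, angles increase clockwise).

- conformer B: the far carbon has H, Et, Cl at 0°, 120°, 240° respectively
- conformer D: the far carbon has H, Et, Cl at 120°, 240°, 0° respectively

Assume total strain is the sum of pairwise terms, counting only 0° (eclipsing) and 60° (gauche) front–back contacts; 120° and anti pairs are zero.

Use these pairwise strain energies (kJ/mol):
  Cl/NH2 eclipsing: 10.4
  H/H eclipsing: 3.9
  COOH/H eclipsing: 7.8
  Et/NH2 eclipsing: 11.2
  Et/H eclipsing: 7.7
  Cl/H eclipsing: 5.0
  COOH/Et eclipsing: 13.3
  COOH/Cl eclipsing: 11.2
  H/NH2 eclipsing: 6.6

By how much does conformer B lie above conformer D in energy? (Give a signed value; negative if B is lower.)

-1.0 kJ/mol

B is eclipsed. NH2 at 0° is eclipsed with H at 0° (6.6); COOH at 120° is eclipsed with Et at 120° (13.3); H at 240° is eclipsed with Cl at 240° (5.0). Total 24.9 kJ/mol.
D is eclipsed. NH2 at 0° is eclipsed with Cl at 0° (10.4); COOH at 120° is eclipsed with H at 120° (7.8); H at 240° is eclipsed with Et at 240° (7.7). Total 25.9 kJ/mol.
E(B) − E(D) = 24.9 − 25.9 = -1.0 kJ/mol.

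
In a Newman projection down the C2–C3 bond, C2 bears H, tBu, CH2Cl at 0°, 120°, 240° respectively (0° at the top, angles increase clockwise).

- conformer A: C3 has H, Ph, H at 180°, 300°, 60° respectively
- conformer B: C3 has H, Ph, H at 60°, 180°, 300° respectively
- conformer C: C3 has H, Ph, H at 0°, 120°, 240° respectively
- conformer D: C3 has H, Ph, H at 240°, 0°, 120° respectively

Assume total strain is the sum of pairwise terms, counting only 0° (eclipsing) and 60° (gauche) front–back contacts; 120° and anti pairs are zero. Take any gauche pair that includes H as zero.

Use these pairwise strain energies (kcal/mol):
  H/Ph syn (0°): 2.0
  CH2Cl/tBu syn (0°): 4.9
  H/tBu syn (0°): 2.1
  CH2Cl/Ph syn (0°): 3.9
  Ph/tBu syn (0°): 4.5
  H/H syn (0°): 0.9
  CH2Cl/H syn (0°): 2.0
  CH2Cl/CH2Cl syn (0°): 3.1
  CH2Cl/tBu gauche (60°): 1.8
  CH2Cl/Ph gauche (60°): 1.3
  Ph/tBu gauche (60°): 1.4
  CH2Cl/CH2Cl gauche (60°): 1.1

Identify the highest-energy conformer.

A is staggered. CH2Cl at 240° is gauche with Ph at 300° (1.3). Total 1.3 kcal/mol.
B is staggered. tBu at 120° is gauche with Ph at 180° (1.4); CH2Cl at 240° is gauche with Ph at 180° (1.3). Total 2.7 kcal/mol.
C is eclipsed. H at 0° is eclipsed with H at 0° (0.9); tBu at 120° is eclipsed with Ph at 120° (4.5); CH2Cl at 240° is eclipsed with H at 240° (2.0). Total 7.4 kcal/mol.
D is eclipsed. H at 0° is eclipsed with Ph at 0° (2.0); tBu at 120° is eclipsed with H at 120° (2.1); CH2Cl at 240° is eclipsed with H at 240° (2.0). Total 6.1 kcal/mol.
C has the highest total (7.4 kcal/mol).

C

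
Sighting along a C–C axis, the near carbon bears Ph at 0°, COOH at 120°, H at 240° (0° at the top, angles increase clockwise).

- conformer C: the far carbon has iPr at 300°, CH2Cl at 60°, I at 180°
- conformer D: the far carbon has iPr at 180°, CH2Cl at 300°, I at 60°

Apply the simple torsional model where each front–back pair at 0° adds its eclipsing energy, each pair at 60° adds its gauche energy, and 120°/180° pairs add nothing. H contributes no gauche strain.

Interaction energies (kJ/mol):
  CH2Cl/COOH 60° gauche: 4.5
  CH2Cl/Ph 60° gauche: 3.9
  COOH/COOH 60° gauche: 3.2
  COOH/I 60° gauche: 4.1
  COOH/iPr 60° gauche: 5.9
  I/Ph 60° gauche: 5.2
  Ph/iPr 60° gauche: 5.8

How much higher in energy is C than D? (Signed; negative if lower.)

-0.8 kJ/mol

C (staggered): Ph–iPr gauche, Ph–CH2Cl gauche, COOH–CH2Cl gauche, COOH–I gauche; 5.8 + 3.9 + 4.5 + 4.1 = 18.3 kJ/mol.
D (staggered): Ph–CH2Cl gauche, Ph–I gauche, COOH–iPr gauche, COOH–I gauche; 3.9 + 5.2 + 5.9 + 4.1 = 19.1 kJ/mol.
E(C) − E(D) = 18.3 − 19.1 = -0.8 kJ/mol.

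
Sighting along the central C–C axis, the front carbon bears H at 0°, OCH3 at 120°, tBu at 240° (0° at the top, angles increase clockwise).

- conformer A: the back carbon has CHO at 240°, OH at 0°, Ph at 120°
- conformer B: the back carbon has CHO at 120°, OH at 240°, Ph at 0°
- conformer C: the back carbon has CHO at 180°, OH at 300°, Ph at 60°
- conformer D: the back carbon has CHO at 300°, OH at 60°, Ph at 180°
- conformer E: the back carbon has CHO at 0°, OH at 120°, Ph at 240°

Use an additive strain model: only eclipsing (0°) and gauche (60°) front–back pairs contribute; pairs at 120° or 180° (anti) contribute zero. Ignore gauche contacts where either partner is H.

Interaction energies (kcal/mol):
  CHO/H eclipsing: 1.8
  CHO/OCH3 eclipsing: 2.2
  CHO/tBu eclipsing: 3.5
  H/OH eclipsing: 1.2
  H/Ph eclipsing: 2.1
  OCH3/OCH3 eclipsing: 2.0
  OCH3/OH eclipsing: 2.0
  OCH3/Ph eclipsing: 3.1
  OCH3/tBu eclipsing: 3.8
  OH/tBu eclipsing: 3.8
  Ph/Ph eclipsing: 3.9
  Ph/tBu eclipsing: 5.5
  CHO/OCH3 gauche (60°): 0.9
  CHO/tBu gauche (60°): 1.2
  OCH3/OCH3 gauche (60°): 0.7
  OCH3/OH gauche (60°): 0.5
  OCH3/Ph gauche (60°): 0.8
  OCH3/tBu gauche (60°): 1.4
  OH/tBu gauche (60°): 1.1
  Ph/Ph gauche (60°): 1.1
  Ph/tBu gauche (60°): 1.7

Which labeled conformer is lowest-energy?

C

A (eclipsed): H(0°)/OH(0°) eclipsed 1.2; OCH3(120°)/Ph(120°) eclipsed 3.1; tBu(240°)/CHO(240°) eclipsed 3.5 → 7.8 kcal/mol.
B (eclipsed): H(0°)/Ph(0°) eclipsed 2.1; OCH3(120°)/CHO(120°) eclipsed 2.2; tBu(240°)/OH(240°) eclipsed 3.8 → 8.1 kcal/mol.
C (staggered): OCH3(120°)/CHO(180°) gauche 0.9; OCH3(120°)/Ph(60°) gauche 0.8; tBu(240°)/CHO(180°) gauche 1.2; tBu(240°)/OH(300°) gauche 1.1 → 4.0 kcal/mol.
D (staggered): OCH3(120°)/OH(60°) gauche 0.5; OCH3(120°)/Ph(180°) gauche 0.8; tBu(240°)/CHO(300°) gauche 1.2; tBu(240°)/Ph(180°) gauche 1.7 → 4.2 kcal/mol.
E (eclipsed): H(0°)/CHO(0°) eclipsed 1.8; OCH3(120°)/OH(120°) eclipsed 2.0; tBu(240°)/Ph(240°) eclipsed 5.5 → 9.3 kcal/mol.
C has the lowest total (4.0 kcal/mol).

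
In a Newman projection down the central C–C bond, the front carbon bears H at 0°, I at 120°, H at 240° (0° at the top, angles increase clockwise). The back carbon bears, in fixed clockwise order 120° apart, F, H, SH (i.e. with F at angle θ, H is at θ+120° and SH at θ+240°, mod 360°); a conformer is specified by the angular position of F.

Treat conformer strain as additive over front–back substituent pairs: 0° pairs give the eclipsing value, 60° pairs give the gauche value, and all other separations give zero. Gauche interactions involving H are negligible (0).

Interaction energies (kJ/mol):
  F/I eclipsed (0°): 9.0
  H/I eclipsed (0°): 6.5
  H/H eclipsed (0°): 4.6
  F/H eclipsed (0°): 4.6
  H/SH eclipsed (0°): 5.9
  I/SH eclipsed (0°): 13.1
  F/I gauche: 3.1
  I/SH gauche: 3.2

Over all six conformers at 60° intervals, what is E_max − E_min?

19.2 kJ/mol

F at 0° is eclipsed. H at 0° is eclipsed with F at 0° (4.6); I at 120° is eclipsed with H at 120° (6.5); H at 240° is eclipsed with SH at 240° (5.9). Total 17.0 kJ/mol.
F at 60° is staggered. I at 120° is gauche with F at 60° (3.1). Total 3.1 kJ/mol.
F at 120° is eclipsed. H at 0° is eclipsed with SH at 0° (5.9); I at 120° is eclipsed with F at 120° (9.0); H at 240° is eclipsed with H at 240° (4.6). Total 19.5 kJ/mol.
F at 180° is staggered. I at 120° is gauche with F at 180° (3.1); I at 120° is gauche with SH at 60° (3.2). Total 6.3 kJ/mol.
F at 240° is eclipsed. H at 0° is eclipsed with H at 0° (4.6); I at 120° is eclipsed with SH at 120° (13.1); H at 240° is eclipsed with F at 240° (4.6). Total 22.3 kJ/mol.
F at 300° is staggered. I at 120° is gauche with SH at 180° (3.2). Total 3.2 kJ/mol.
Max at 240° (22.3 kJ/mol), min at 60° (3.1 kJ/mol); barrier = 19.2 kJ/mol.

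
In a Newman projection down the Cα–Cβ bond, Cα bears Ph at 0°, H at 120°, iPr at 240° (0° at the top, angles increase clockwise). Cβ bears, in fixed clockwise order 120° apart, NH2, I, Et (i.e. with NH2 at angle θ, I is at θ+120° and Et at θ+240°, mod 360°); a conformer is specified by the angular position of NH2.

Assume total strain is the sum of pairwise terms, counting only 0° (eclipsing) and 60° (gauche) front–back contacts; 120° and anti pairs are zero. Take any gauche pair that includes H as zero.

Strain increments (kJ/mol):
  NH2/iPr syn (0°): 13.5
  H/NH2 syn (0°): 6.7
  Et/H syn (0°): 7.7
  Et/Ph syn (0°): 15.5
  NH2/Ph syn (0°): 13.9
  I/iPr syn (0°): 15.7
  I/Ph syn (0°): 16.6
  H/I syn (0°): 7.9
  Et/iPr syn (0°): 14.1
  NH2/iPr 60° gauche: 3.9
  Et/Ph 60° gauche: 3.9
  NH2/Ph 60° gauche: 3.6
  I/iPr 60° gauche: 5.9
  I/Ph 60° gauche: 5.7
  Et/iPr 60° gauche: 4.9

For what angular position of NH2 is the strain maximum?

120°

NH2 at 0° is eclipsed. Ph at 0° is eclipsed with NH2 at 0° (13.9); H at 120° is eclipsed with I at 120° (7.9); iPr at 240° is eclipsed with Et at 240° (14.1). Total 35.9 kJ/mol.
NH2 at 60° is staggered. Ph at 0° is gauche with NH2 at 60° (3.6); Ph at 0° is gauche with Et at 300° (3.9); iPr at 240° is gauche with I at 180° (5.9); iPr at 240° is gauche with Et at 300° (4.9). Total 18.3 kJ/mol.
NH2 at 120° is eclipsed. Ph at 0° is eclipsed with Et at 0° (15.5); H at 120° is eclipsed with NH2 at 120° (6.7); iPr at 240° is eclipsed with I at 240° (15.7). Total 37.9 kJ/mol.
NH2 at 180° is staggered. Ph at 0° is gauche with I at 300° (5.7); Ph at 0° is gauche with Et at 60° (3.9); iPr at 240° is gauche with NH2 at 180° (3.9); iPr at 240° is gauche with I at 300° (5.9). Total 19.4 kJ/mol.
NH2 at 240° is eclipsed. Ph at 0° is eclipsed with I at 0° (16.6); H at 120° is eclipsed with Et at 120° (7.7); iPr at 240° is eclipsed with NH2 at 240° (13.5). Total 37.8 kJ/mol.
NH2 at 300° is staggered. Ph at 0° is gauche with NH2 at 300° (3.6); Ph at 0° is gauche with I at 60° (5.7); iPr at 240° is gauche with NH2 at 300° (3.9); iPr at 240° is gauche with Et at 180° (4.9). Total 18.1 kJ/mol.
The maximum (37.9 kJ/mol) occurs with NH2 at 120°.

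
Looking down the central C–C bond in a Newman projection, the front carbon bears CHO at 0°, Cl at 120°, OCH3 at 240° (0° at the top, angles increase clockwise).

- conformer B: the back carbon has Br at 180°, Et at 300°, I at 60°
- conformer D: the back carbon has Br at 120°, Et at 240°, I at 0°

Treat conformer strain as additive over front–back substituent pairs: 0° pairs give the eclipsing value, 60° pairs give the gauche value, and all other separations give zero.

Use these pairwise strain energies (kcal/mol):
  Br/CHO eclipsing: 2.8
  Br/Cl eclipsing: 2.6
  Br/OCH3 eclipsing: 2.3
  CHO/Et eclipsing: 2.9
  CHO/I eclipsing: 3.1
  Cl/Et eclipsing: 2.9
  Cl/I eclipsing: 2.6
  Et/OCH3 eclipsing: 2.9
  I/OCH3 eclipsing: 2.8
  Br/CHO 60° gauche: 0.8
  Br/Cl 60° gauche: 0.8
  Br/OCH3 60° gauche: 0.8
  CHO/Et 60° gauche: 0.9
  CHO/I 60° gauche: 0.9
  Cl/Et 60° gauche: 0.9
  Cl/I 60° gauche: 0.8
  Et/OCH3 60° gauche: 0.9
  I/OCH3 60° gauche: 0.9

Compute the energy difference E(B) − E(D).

-3.5 kcal/mol

B is staggered. CHO at 0° is gauche with Et at 300° (0.9); CHO at 0° is gauche with I at 60° (0.9); Cl at 120° is gauche with Br at 180° (0.8); Cl at 120° is gauche with I at 60° (0.8); OCH3 at 240° is gauche with Br at 180° (0.8); OCH3 at 240° is gauche with Et at 300° (0.9). Total 5.1 kcal/mol.
D is eclipsed. CHO at 0° is eclipsed with I at 0° (3.1); Cl at 120° is eclipsed with Br at 120° (2.6); OCH3 at 240° is eclipsed with Et at 240° (2.9). Total 8.6 kcal/mol.
E(B) − E(D) = 5.1 − 8.6 = -3.5 kcal/mol.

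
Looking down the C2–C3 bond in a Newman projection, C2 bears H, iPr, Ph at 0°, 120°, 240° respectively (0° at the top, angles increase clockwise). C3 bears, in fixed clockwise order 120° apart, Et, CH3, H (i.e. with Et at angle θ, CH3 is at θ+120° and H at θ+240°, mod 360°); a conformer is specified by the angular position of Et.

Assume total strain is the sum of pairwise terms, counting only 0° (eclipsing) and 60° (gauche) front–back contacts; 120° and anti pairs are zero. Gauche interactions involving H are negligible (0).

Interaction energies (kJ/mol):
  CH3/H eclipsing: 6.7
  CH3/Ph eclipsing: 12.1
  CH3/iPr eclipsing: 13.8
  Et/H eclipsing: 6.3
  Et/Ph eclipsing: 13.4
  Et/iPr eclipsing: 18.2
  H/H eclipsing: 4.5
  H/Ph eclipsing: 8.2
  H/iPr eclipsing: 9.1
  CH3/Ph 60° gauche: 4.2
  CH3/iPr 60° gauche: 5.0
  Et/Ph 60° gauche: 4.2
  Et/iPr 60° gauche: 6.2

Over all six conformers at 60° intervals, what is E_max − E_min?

25.6 kJ/mol

Et at 0° (eclipsed): H(0°)/Et(0°) eclipsed 6.3; iPr(120°)/CH3(120°) eclipsed 13.8; Ph(240°)/H(240°) eclipsed 8.2 → 28.3 kJ/mol.
Et at 60° (staggered): iPr(120°)/Et(60°) gauche 6.2; iPr(120°)/CH3(180°) gauche 5.0; Ph(240°)/CH3(180°) gauche 4.2 → 15.4 kJ/mol.
Et at 120° (eclipsed): H(0°)/H(0°) eclipsed 4.5; iPr(120°)/Et(120°) eclipsed 18.2; Ph(240°)/CH3(240°) eclipsed 12.1 → 34.8 kJ/mol.
Et at 180° (staggered): iPr(120°)/Et(180°) gauche 6.2; Ph(240°)/Et(180°) gauche 4.2; Ph(240°)/CH3(300°) gauche 4.2 → 14.6 kJ/mol.
Et at 240° (eclipsed): H(0°)/CH3(0°) eclipsed 6.7; iPr(120°)/H(120°) eclipsed 9.1; Ph(240°)/Et(240°) eclipsed 13.4 → 29.2 kJ/mol.
Et at 300° (staggered): iPr(120°)/CH3(60°) gauche 5.0; Ph(240°)/Et(300°) gauche 4.2 → 9.2 kJ/mol.
Max at 120° (34.8 kJ/mol), min at 300° (9.2 kJ/mol); barrier = 25.6 kJ/mol.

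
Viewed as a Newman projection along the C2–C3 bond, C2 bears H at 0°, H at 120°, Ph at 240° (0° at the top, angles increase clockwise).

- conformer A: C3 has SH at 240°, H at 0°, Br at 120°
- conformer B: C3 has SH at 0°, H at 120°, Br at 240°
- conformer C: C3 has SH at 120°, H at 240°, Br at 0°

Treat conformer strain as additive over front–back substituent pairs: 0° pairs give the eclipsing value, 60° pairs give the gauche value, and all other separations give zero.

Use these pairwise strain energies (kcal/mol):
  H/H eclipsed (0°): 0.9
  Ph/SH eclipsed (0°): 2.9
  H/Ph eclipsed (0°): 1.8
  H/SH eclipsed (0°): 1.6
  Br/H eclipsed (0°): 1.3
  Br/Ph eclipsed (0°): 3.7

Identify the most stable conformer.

A is eclipsed. H at 0° is eclipsed with H at 0° (0.9); H at 120° is eclipsed with Br at 120° (1.3); Ph at 240° is eclipsed with SH at 240° (2.9). Total 5.1 kcal/mol.
B is eclipsed. H at 0° is eclipsed with SH at 0° (1.6); H at 120° is eclipsed with H at 120° (0.9); Ph at 240° is eclipsed with Br at 240° (3.7). Total 6.2 kcal/mol.
C is eclipsed. H at 0° is eclipsed with Br at 0° (1.3); H at 120° is eclipsed with SH at 120° (1.6); Ph at 240° is eclipsed with H at 240° (1.8). Total 4.7 kcal/mol.
C has the lowest total (4.7 kcal/mol).

C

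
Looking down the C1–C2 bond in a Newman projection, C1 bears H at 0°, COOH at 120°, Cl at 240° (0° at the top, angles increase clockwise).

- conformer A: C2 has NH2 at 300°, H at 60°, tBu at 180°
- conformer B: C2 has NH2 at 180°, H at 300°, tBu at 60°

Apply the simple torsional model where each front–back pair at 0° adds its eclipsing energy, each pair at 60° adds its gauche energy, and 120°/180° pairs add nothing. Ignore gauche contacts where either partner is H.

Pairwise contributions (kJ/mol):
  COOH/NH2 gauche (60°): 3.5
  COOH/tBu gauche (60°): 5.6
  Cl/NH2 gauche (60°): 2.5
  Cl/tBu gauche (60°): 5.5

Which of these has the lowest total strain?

A (staggered): COOH(120°)/tBu(180°) gauche 5.6; Cl(240°)/NH2(300°) gauche 2.5; Cl(240°)/tBu(180°) gauche 5.5 → 13.6 kJ/mol.
B (staggered): COOH(120°)/NH2(180°) gauche 3.5; COOH(120°)/tBu(60°) gauche 5.6; Cl(240°)/NH2(180°) gauche 2.5 → 11.6 kJ/mol.
B has the lowest total (11.6 kJ/mol).

B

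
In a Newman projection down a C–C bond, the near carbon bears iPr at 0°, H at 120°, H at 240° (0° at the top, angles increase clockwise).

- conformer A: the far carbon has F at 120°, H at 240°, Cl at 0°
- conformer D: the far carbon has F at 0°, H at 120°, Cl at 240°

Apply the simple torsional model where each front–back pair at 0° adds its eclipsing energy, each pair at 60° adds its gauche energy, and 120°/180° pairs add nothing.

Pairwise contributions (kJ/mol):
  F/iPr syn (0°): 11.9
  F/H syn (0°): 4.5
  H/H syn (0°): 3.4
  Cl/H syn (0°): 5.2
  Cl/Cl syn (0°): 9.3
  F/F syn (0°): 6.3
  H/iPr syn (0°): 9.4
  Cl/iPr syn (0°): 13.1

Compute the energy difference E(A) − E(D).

A (eclipsed): iPr(0°)/Cl(0°) eclipsed 13.1; H(120°)/F(120°) eclipsed 4.5; H(240°)/H(240°) eclipsed 3.4 → 21.0 kJ/mol.
D (eclipsed): iPr(0°)/F(0°) eclipsed 11.9; H(120°)/H(120°) eclipsed 3.4; H(240°)/Cl(240°) eclipsed 5.2 → 20.5 kJ/mol.
E(A) − E(D) = 21.0 − 20.5 = +0.5 kJ/mol.

+0.5 kJ/mol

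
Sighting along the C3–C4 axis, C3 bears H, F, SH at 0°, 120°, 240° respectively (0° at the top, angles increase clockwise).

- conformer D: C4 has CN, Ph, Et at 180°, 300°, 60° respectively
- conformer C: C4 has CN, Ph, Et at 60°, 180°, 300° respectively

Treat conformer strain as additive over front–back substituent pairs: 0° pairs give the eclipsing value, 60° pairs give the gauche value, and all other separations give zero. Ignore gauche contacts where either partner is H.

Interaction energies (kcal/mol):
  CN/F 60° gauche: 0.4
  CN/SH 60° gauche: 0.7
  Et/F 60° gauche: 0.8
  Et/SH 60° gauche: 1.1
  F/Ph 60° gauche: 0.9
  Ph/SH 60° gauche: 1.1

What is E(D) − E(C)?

D (staggered): F(120°)/CN(180°) gauche 0.4; F(120°)/Et(60°) gauche 0.8; SH(240°)/CN(180°) gauche 0.7; SH(240°)/Ph(300°) gauche 1.1 → 3.0 kcal/mol.
C (staggered): F(120°)/CN(60°) gauche 0.4; F(120°)/Ph(180°) gauche 0.9; SH(240°)/Ph(180°) gauche 1.1; SH(240°)/Et(300°) gauche 1.1 → 3.5 kcal/mol.
E(D) − E(C) = 3.0 − 3.5 = -0.5 kcal/mol.

-0.5 kcal/mol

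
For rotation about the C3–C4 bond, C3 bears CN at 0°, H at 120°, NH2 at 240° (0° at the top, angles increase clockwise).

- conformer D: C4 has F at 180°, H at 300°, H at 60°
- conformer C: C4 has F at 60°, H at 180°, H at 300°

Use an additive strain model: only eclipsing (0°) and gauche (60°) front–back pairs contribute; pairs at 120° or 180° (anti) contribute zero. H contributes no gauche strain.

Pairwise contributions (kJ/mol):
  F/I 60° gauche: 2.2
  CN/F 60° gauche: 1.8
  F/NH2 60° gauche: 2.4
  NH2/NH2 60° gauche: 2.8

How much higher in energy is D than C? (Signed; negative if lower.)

D (staggered): NH2–F gauche; 2.4 = 2.4 kJ/mol.
C (staggered): CN–F gauche; 1.8 = 1.8 kJ/mol.
E(D) − E(C) = 2.4 − 1.8 = +0.6 kJ/mol.

+0.6 kJ/mol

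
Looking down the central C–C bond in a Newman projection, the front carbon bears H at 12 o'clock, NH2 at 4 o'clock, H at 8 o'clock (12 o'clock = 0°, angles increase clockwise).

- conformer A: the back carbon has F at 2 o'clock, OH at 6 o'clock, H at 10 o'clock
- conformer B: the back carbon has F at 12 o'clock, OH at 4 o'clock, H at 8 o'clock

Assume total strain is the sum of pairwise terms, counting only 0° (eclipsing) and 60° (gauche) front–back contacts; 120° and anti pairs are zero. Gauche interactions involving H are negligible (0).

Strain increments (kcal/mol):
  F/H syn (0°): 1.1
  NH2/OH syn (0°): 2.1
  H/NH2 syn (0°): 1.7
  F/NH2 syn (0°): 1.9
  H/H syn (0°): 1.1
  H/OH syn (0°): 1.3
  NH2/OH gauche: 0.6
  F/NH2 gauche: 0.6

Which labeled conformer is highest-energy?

B

A (staggered): NH2(120°)/F(60°) gauche 0.6; NH2(120°)/OH(180°) gauche 0.6 → 1.2 kcal/mol.
B (eclipsed): H(0°)/F(0°) eclipsed 1.1; NH2(120°)/OH(120°) eclipsed 2.1; H(240°)/H(240°) eclipsed 1.1 → 4.3 kcal/mol.
B has the highest total (4.3 kcal/mol).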